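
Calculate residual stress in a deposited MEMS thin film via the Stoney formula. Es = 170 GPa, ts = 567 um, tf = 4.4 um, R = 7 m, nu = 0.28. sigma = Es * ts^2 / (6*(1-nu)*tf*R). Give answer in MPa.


Step 1: Compute numerator: Es * ts^2 = 170 * 567^2 = 54653130 (GPa*um^2)
Step 2: Compute denominator (R in um): 6*(1-nu)*tf*R = 6*0.72*4.4*7e6 = 133056000.0 (um^2)
Step 3: sigma (GPa) = 54653130 / 133056000.0 = 4.10753e-01 GPa
Step 4: Convert to MPa (x1000): sigma = 410.8 MPa


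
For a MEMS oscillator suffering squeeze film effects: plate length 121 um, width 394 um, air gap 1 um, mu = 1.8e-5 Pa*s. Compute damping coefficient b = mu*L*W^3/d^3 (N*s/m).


Step 1: Convert to SI.
L = 121e-6 m, W = 394e-6 m, d = 1e-6 m
Step 2: W^3 = (394e-6)^3 = 6.12e-11 m^3
Step 3: d^3 = (1e-6)^3 = 1.00e-18 m^3
Step 4: b = 1.8e-5 * 121e-6 * 6.12e-11 / 1.00e-18
b = 1.33e-01 N*s/m


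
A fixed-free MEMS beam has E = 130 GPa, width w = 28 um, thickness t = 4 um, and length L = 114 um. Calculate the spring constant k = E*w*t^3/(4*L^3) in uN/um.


Step 1: Convert E to consistent units (1 GPa = 1000 uN/um^2).
E = 130 GPa = 130000 uN/um^2
Step 2: Compute t^3 = 4^3 = 64
Step 3: Compute L^3 = 114^3 = 1481544
Step 4: k = 130000 * 28 * 64 / (4 * 1481544)
k = 39.3103 uN/um


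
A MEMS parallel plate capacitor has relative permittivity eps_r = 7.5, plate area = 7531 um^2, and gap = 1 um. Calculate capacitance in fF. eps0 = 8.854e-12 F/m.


Step 1: Convert area to m^2: A = 7531e-12 m^2
Step 2: Convert gap to m: d = 1e-6 m
Step 3: C = eps0 * eps_r * A / d
C = 8.854e-12 * 7.5 * 7531e-12 / 1e-6
Step 4: Convert to fF (multiply by 1e15).
C = 500.1 fF


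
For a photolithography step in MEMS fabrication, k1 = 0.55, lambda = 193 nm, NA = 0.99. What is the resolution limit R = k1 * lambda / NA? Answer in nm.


Step 1: Identify values: k1 = 0.55, lambda = 193 nm, NA = 0.99
Step 2: R = k1 * lambda / NA
R = 0.55 * 193 / 0.99
R = 107.2 nm


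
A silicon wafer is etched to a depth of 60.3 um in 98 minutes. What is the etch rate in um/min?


Step 1: Etch rate = depth / time
Step 2: rate = 60.3 / 98
rate = 0.615 um/min


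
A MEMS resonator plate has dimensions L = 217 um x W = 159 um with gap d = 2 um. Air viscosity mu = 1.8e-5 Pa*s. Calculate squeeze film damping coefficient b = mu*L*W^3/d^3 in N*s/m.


Step 1: Convert to SI.
L = 217e-6 m, W = 159e-6 m, d = 2e-6 m
Step 2: W^3 = (159e-6)^3 = 4.02e-12 m^3
Step 3: d^3 = (2e-6)^3 = 8.00e-18 m^3
Step 4: b = 1.8e-5 * 217e-6 * 4.02e-12 / 8.00e-18
b = 1.96e-03 N*s/m


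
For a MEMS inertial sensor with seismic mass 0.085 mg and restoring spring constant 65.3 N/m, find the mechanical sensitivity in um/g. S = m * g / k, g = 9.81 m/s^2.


Step 1: Convert mass: m = 0.085 mg = 8.50e-08 kg
Step 2: S = m * g / k = 8.50e-08 * 9.81 / 65.3
Step 3: S = 1.28e-08 m/g
Step 4: Convert to um/g: S = 0.013 um/g


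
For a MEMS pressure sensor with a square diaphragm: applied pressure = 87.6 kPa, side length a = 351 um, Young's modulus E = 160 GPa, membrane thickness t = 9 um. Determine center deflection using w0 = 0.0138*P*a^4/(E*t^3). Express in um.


Step 1: Convert pressure to compatible units (E is in GPa, so P in GPa).
P = 87.6 kPa = 87.6e-6 GPa
Step 2: Compute numerator: 0.0138 * P * a^4.
a^4 = 351^4 = 15178486401
numerator = 0.0138 * 87.6e-6 * 15178486401 = 1.8349e+04
Step 3: Compute denominator: E * t^3 = 160 * 9^3 = 116640
Step 4: w0 = numerator / denominator = 1.8349e+04 / 116640 = 0.1573 um


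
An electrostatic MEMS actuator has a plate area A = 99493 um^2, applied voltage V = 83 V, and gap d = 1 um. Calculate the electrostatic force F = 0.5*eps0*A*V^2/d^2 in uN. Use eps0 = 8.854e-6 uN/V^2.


Step 1: Identify parameters.
eps0 = 8.854e-6 uN/V^2, A = 99493 um^2, V = 83 V, d = 1 um
Step 2: Compute V^2 = 83^2 = 6889
Step 3: Compute d^2 = 1^2 = 1
Step 4: F = 0.5 * 8.854e-6 * 99493 * 6889 / 1
F = 3034.298 uN


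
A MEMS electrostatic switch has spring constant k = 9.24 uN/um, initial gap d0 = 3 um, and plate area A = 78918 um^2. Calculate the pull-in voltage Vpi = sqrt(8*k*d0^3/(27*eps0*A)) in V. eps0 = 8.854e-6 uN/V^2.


Step 1: Compute numerator: 8 * k * d0^3 = 8 * 9.24 * 3^3 = 1995.84
Step 2: Compute denominator: 27 * eps0 * A = 27 * 8.854e-6 * 78918 = 18.865979
Step 3: Vpi = sqrt(1995.84 / 18.865979)
Vpi = 10.29 V


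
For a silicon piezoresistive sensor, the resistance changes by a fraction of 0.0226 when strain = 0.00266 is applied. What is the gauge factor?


Step 1: Identify values.
dR/R = 0.0226, strain = 0.00266
Step 2: GF = (dR/R) / strain = 0.0226 / 0.00266
GF = 8.5


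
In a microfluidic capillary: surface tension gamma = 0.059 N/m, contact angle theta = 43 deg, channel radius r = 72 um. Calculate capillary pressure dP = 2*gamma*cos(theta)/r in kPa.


Step 1: cos(43 deg) = 0.7314
Step 2: Convert r to m: r = 72e-6 m
Step 3: dP = 2 * 0.059 * 0.7314 / 72e-6 = 1198.7 Pa
Step 4: Convert Pa to kPa (divide by 1000).
dP = 1.2 kPa


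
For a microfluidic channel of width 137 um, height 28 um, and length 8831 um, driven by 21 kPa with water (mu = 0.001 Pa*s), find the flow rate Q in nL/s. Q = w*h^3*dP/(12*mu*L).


Step 1: Convert all dimensions to SI (meters).
w = 137e-6 m, h = 28e-6 m, L = 8831e-6 m, dP = 21e3 Pa
Step 2: Q = w * h^3 * dP / (12 * mu * L)
Q = 137e-6 * (28e-6)^3 * 21e3 / (12 * 0.001 * 8831e-6) = 5.9596784e-10 m^3/s
Step 3: Convert Q from m^3/s to nL/s (1 m^3 = 1e12 nL, so multiply by 1e12).
Q = 595.968 nL/s


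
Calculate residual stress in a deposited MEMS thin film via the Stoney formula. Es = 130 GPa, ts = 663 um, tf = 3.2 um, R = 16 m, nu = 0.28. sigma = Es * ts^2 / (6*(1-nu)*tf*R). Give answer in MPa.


Step 1: Compute numerator: Es * ts^2 = 130 * 663^2 = 57143970 (GPa*um^2)
Step 2: Compute denominator (R in um): 6*(1-nu)*tf*R = 6*0.72*3.2*16e6 = 221184000.0 (um^2)
Step 3: sigma (GPa) = 57143970 / 221184000.0 = 2.58355e-01 GPa
Step 4: Convert to MPa (x1000): sigma = 258.4 MPa


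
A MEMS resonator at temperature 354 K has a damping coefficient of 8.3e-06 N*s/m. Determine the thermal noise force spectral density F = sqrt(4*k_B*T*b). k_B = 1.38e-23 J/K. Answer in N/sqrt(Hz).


Step 1: Compute 4 * k_B * T * b
= 4 * 1.38e-23 * 354 * 8.3e-06
= 1.6219e-25 N^2/Hz
Step 2: F_noise = sqrt(1.6219e-25)
F_noise = 4.03e-13 N/sqrt(Hz)


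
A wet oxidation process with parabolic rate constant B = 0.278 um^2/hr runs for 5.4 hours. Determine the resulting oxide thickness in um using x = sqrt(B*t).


Step 1: Compute B*t = 0.278 * 5.4 = 1.5012
Step 2: x = sqrt(1.5012)
x = 1.225 um


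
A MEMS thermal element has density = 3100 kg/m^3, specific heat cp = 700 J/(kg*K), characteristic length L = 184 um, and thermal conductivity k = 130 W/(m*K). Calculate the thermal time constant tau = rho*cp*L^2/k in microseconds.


Step 1: Convert L to m: L = 184e-6 m
Step 2: L^2 = (184e-6)^2 = 3.3856e-08 m^2
Step 3: tau = 3100 * 700 * 3.3856e-08 / 130 = 5.6513477e-04 s
Step 4: Convert to microseconds (multiply by 1e6).
tau = 565.135 us


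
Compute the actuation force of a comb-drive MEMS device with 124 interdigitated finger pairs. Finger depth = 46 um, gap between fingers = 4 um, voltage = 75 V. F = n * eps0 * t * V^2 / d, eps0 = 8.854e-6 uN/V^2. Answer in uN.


Step 1: Parameters: n=124, eps0=8.854e-6 uN/V^2, t=46 um, V=75 V, d=4 um
Step 2: V^2 = 5625
Step 3: F = 124 * 8.854e-6 * 46 * 5625 / 4
F = 71.02 uN


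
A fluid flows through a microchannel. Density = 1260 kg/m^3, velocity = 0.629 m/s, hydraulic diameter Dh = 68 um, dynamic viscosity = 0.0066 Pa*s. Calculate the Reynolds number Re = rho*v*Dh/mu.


Step 1: Convert Dh to meters: Dh = 68e-6 m
Step 2: Re = rho * v * Dh / mu
Re = 1260 * 0.629 * 68e-6 / 0.0066
Re = 8.166


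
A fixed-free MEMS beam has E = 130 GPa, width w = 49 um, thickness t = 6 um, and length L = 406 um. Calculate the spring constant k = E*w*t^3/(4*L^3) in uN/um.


Step 1: Convert E to consistent units (1 GPa = 1000 uN/um^2).
E = 130 GPa = 130000 uN/um^2
Step 2: Compute t^3 = 6^3 = 216
Step 3: Compute L^3 = 406^3 = 66923416
Step 4: k = 130000 * 49 * 216 / (4 * 66923416)
k = 5.1399 uN/um


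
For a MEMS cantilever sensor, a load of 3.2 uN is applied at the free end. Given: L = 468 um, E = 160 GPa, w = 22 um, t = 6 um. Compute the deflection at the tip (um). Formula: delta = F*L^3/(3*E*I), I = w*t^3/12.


Step 1: Calculate the second moment of area.
I = w * t^3 / 12 = 22 * 6^3 / 12 = 396.0 um^4
Step 2: Convert E to consistent units (1 GPa = 1000 uN/um^2).
E = 160 GPa = 160000 uN/um^2
Step 3: Calculate tip deflection.
delta = F * L^3 / (3 * E * I)
delta = 3.2 * 468^3 / (3 * 160000 * 396.0)
delta = 1.7256 um


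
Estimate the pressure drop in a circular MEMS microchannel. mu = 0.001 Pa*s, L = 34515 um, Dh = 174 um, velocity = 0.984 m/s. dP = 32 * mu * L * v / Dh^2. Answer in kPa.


Step 1: Convert to SI: L = 34515e-6 m, Dh = 174e-6 m
Step 2: dP = 32 * 0.001 * 34515e-6 * 0.984 / (174e-6)^2
Step 3: dP = 35896.69 Pa
Step 4: Convert to kPa: dP = 35.9 kPa


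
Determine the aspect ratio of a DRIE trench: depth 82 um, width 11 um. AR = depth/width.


Step 1: AR = depth / width
Step 2: AR = 82 / 11
AR = 7.5


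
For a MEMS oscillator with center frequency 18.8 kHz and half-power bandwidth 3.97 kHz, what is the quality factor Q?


Step 1: Q = f0 / bandwidth
Step 2: Q = 18.8 / 3.97
Q = 4.7


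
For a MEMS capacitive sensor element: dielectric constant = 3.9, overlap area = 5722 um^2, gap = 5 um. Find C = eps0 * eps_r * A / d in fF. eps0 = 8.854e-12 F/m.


Step 1: Convert area to m^2: A = 5722e-12 m^2
Step 2: Convert gap to m: d = 5e-6 m
Step 3: C = eps0 * eps_r * A / d
C = 8.854e-12 * 3.9 * 5722e-12 / 5e-6
Step 4: Convert to fF (multiply by 1e15).
C = 39.52 fF


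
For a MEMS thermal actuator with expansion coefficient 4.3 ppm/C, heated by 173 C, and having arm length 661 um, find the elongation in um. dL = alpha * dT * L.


Step 1: Convert CTE: alpha = 4.3 ppm/C = 4.3e-6 /C
Step 2: dL = 4.3e-6 * 173 * 661
dL = 0.4917 um


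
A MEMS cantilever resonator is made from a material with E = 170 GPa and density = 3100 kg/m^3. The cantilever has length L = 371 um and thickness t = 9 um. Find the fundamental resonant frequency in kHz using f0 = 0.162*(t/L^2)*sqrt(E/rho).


Step 1: Convert units to SI.
t_SI = 9e-6 m, L_SI = 371e-6 m
Step 2: Calculate sqrt(E/rho).
sqrt(170e9 / 3100) = 7405.32 m/s
Step 3: Compute f0.
f0 = 0.162 * 9e-6 / (371e-6)^2 * 7405.32 = 78442.9 Hz = 78.44 kHz


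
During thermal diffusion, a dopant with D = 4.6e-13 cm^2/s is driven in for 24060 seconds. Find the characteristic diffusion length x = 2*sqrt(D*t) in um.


Step 1: Compute D*t = 4.6e-13 * 24060 = 1.10676e-08 cm^2
Step 2: sqrt(D*t) = 1.05203e-04 cm
Step 3: x = 2 * 1.05203e-04 cm = 2.10406e-04 cm
Step 4: Convert to um (1 cm = 1e4 um): x = 2.104 um


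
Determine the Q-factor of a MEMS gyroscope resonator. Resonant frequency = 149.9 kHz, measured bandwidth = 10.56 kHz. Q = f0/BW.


Step 1: Q = f0 / bandwidth
Step 2: Q = 149.9 / 10.56
Q = 14.2


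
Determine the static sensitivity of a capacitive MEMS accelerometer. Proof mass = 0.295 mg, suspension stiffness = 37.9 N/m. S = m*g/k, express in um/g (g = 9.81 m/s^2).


Step 1: Convert mass: m = 0.295 mg = 2.95e-07 kg
Step 2: S = m * g / k = 2.95e-07 * 9.81 / 37.9
Step 3: S = 7.64e-08 m/g
Step 4: Convert to um/g: S = 0.076 um/g


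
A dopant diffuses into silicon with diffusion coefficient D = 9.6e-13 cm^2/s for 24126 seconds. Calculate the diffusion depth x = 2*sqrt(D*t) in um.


Step 1: Compute D*t = 9.6e-13 * 24126 = 2.316096e-08 cm^2
Step 2: sqrt(D*t) = 1.52187e-04 cm
Step 3: x = 2 * 1.52187e-04 cm = 3.04374e-04 cm
Step 4: Convert to um (1 cm = 1e4 um): x = 3.044 um


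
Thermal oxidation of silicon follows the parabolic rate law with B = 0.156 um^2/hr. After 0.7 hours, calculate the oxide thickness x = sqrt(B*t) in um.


Step 1: Compute B*t = 0.156 * 0.7 = 0.1092
Step 2: x = sqrt(0.1092)
x = 0.33 um


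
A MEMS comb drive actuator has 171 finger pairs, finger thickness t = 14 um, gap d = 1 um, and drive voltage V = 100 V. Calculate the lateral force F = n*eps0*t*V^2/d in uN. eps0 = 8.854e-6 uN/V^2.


Step 1: Parameters: n=171, eps0=8.854e-6 uN/V^2, t=14 um, V=100 V, d=1 um
Step 2: V^2 = 10000
Step 3: F = 171 * 8.854e-6 * 14 * 10000 / 1
F = 211.965 uN


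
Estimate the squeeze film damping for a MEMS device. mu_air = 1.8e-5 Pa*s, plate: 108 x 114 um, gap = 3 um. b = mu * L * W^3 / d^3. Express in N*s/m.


Step 1: Convert to SI.
L = 108e-6 m, W = 114e-6 m, d = 3e-6 m
Step 2: W^3 = (114e-6)^3 = 1.48e-12 m^3
Step 3: d^3 = (3e-6)^3 = 2.70e-17 m^3
Step 4: b = 1.8e-5 * 108e-6 * 1.48e-12 / 2.70e-17
b = 1.07e-04 N*s/m


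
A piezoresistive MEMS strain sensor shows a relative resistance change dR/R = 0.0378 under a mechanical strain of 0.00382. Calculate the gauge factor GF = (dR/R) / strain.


Step 1: Identify values.
dR/R = 0.0378, strain = 0.00382
Step 2: GF = (dR/R) / strain = 0.0378 / 0.00382
GF = 9.9


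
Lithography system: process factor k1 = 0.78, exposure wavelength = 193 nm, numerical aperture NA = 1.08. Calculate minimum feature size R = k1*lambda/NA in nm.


Step 1: Identify values: k1 = 0.78, lambda = 193 nm, NA = 1.08
Step 2: R = k1 * lambda / NA
R = 0.78 * 193 / 1.08
R = 139.4 nm


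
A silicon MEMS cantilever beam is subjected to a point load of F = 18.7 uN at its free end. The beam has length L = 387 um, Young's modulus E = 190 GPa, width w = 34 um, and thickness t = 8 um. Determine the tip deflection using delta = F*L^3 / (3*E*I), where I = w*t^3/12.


Step 1: Calculate the second moment of area.
I = w * t^3 / 12 = 34 * 8^3 / 12 = 1450.6667 um^4
Step 2: Convert E to consistent units (1 GPa = 1000 uN/um^2).
E = 190 GPa = 190000 uN/um^2
Step 3: Calculate tip deflection.
delta = F * L^3 / (3 * E * I)
delta = 18.7 * 387^3 / (3 * 190000 * 1450.6667)
delta = 1.3108 um


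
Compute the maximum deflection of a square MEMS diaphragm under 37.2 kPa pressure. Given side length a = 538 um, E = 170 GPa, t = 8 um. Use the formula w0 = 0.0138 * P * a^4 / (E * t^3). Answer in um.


Step 1: Convert pressure to compatible units (E is in GPa, so P in GPa).
P = 37.2 kPa = 37.2e-6 GPa
Step 2: Compute numerator: 0.0138 * P * a^4.
a^4 = 538^4 = 83777829136
numerator = 0.0138 * 37.2e-6 * 83777829136 = 4.30082e+04
Step 3: Compute denominator: E * t^3 = 170 * 8^3 = 87040
Step 4: w0 = numerator / denominator = 4.30082e+04 / 87040 = 0.4941 um


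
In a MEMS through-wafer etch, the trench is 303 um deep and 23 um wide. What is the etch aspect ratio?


Step 1: AR = depth / width
Step 2: AR = 303 / 23
AR = 13.2


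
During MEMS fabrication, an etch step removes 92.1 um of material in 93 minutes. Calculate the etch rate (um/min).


Step 1: Etch rate = depth / time
Step 2: rate = 92.1 / 93
rate = 0.99 um/min


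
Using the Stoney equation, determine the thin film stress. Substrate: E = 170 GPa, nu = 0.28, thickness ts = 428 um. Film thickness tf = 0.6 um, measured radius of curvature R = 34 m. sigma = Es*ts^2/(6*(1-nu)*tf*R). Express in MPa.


Step 1: Compute numerator: Es * ts^2 = 170 * 428^2 = 31141280 (GPa*um^2)
Step 2: Compute denominator (R in um): 6*(1-nu)*tf*R = 6*0.72*0.6*34e6 = 88128000.0 (um^2)
Step 3: sigma (GPa) = 31141280 / 88128000.0 = 3.53364e-01 GPa
Step 4: Convert to MPa (x1000): sigma = 353.4 MPa


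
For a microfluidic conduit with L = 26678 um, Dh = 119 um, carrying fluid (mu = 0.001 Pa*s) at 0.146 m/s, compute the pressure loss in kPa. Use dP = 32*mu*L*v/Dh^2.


Step 1: Convert to SI: L = 26678e-6 m, Dh = 119e-6 m
Step 2: dP = 32 * 0.001 * 26678e-6 * 0.146 / (119e-6)^2
Step 3: dP = 8801.61 Pa
Step 4: Convert to kPa: dP = 8.8 kPa


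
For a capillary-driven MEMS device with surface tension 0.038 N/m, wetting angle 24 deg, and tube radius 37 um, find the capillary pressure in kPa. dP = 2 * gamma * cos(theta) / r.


Step 1: cos(24 deg) = 0.9135
Step 2: Convert r to m: r = 37e-6 m
Step 3: dP = 2 * 0.038 * 0.9135 / 37e-6 = 1876.4 Pa
Step 4: Convert Pa to kPa (divide by 1000).
dP = 1.88 kPa


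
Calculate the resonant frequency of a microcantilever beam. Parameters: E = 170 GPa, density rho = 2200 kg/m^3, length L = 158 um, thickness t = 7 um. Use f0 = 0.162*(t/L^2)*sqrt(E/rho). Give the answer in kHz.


Step 1: Convert units to SI.
t_SI = 7e-6 m, L_SI = 158e-6 m
Step 2: Calculate sqrt(E/rho).
sqrt(170e9 / 2200) = 8790.49 m/s
Step 3: Compute f0.
f0 = 0.162 * 7e-6 / (158e-6)^2 * 8790.49 = 399311.6 Hz = 399.31 kHz


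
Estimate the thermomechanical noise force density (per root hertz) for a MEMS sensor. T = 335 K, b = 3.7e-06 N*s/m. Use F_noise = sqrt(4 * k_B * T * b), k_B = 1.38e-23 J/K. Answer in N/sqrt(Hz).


Step 1: Compute 4 * k_B * T * b
= 4 * 1.38e-23 * 335 * 3.7e-06
= 6.8420e-26 N^2/Hz
Step 2: F_noise = sqrt(6.8420e-26)
F_noise = 2.62e-13 N/sqrt(Hz)


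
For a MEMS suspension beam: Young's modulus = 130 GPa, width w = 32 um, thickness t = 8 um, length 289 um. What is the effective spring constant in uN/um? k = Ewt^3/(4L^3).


Step 1: Convert E to consistent units (1 GPa = 1000 uN/um^2).
E = 130 GPa = 130000 uN/um^2
Step 2: Compute t^3 = 8^3 = 512
Step 3: Compute L^3 = 289^3 = 24137569
Step 4: k = 130000 * 32 * 512 / (4 * 24137569)
k = 22.0602 uN/um


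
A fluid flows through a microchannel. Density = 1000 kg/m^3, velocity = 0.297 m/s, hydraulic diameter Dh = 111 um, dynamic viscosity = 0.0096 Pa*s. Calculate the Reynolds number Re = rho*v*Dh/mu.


Step 1: Convert Dh to meters: Dh = 111e-6 m
Step 2: Re = rho * v * Dh / mu
Re = 1000 * 0.297 * 111e-6 / 0.0096
Re = 3.434


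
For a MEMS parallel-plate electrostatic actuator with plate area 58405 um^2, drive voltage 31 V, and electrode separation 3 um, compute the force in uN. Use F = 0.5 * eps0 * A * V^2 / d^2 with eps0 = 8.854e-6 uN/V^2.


Step 1: Identify parameters.
eps0 = 8.854e-6 uN/V^2, A = 58405 um^2, V = 31 V, d = 3 um
Step 2: Compute V^2 = 31^2 = 961
Step 3: Compute d^2 = 3^2 = 9
Step 4: F = 0.5 * 8.854e-6 * 58405 * 961 / 9
F = 27.608 uN


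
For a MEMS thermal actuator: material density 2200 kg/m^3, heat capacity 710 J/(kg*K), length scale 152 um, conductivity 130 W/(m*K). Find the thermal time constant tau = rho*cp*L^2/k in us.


Step 1: Convert L to m: L = 152e-6 m
Step 2: L^2 = (152e-6)^2 = 2.3104e-08 m^2
Step 3: tau = 2200 * 710 * 2.3104e-08 / 130 = 2.7760345e-04 s
Step 4: Convert to microseconds (multiply by 1e6).
tau = 277.603 us


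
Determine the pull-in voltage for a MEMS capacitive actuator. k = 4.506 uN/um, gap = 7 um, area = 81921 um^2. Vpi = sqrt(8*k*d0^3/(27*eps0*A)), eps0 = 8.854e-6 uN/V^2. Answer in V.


Step 1: Compute numerator: 8 * k * d0^3 = 8 * 4.506 * 7^3 = 12364.464
Step 2: Compute denominator: 27 * eps0 * A = 27 * 8.854e-6 * 81921 = 19.58387
Step 3: Vpi = sqrt(12364.464 / 19.58387)
Vpi = 25.13 V


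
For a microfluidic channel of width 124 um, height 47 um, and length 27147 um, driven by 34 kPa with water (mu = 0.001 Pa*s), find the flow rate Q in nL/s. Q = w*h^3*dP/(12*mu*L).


Step 1: Convert all dimensions to SI (meters).
w = 124e-6 m, h = 47e-6 m, L = 27147e-6 m, dP = 34e3 Pa
Step 2: Q = w * h^3 * dP / (12 * mu * L)
Q = 124e-6 * (47e-6)^3 * 34e3 / (12 * 0.001 * 27147e-6) = 1.34366525e-09 m^3/s
Step 3: Convert Q from m^3/s to nL/s (1 m^3 = 1e12 nL, so multiply by 1e12).
Q = 1343.665 nL/s


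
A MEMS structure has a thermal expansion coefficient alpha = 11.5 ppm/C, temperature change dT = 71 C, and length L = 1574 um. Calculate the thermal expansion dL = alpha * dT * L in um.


Step 1: Convert CTE: alpha = 11.5 ppm/C = 11.5e-6 /C
Step 2: dL = 11.5e-6 * 71 * 1574
dL = 1.2852 um


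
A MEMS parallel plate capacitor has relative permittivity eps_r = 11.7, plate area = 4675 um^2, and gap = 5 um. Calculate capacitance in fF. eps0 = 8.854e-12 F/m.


Step 1: Convert area to m^2: A = 4675e-12 m^2
Step 2: Convert gap to m: d = 5e-6 m
Step 3: C = eps0 * eps_r * A / d
C = 8.854e-12 * 11.7 * 4675e-12 / 5e-6
Step 4: Convert to fF (multiply by 1e15).
C = 96.86 fF


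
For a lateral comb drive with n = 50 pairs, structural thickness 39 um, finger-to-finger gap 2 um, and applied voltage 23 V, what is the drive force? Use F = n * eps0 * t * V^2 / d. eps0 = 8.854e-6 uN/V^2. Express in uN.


Step 1: Parameters: n=50, eps0=8.854e-6 uN/V^2, t=39 um, V=23 V, d=2 um
Step 2: V^2 = 529
Step 3: F = 50 * 8.854e-6 * 39 * 529 / 2
F = 4.567 uN


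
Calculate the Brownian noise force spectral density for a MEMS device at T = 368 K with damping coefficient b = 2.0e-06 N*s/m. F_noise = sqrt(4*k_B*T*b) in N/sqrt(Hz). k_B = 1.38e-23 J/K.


Step 1: Compute 4 * k_B * T * b
= 4 * 1.38e-23 * 368 * 2.0e-06
= 4.0627e-26 N^2/Hz
Step 2: F_noise = sqrt(4.0627e-26)
F_noise = 2.02e-13 N/sqrt(Hz)


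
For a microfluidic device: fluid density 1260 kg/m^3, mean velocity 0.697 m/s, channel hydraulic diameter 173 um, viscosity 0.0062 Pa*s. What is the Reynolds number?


Step 1: Convert Dh to meters: Dh = 173e-6 m
Step 2: Re = rho * v * Dh / mu
Re = 1260 * 0.697 * 173e-6 / 0.0062
Re = 24.505


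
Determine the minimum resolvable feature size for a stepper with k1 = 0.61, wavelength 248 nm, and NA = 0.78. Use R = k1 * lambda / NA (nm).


Step 1: Identify values: k1 = 0.61, lambda = 248 nm, NA = 0.78
Step 2: R = k1 * lambda / NA
R = 0.61 * 248 / 0.78
R = 193.9 nm


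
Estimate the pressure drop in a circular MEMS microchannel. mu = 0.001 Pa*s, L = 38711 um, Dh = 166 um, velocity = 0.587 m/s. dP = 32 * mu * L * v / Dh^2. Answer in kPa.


Step 1: Convert to SI: L = 38711e-6 m, Dh = 166e-6 m
Step 2: dP = 32 * 0.001 * 38711e-6 * 0.587 / (166e-6)^2
Step 3: dP = 26387.99 Pa
Step 4: Convert to kPa: dP = 26.39 kPa


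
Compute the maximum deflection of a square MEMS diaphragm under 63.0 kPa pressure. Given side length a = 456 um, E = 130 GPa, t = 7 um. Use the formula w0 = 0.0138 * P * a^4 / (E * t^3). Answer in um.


Step 1: Convert pressure to compatible units (E is in GPa, so P in GPa).
P = 63.0 kPa = 63.0e-6 GPa
Step 2: Compute numerator: 0.0138 * P * a^4.
a^4 = 456^4 = 43237380096
numerator = 0.0138 * 63.0e-6 * 43237380096 = 3.7591e+04
Step 3: Compute denominator: E * t^3 = 130 * 7^3 = 44590
Step 4: w0 = numerator / denominator = 3.7591e+04 / 44590 = 0.843 um


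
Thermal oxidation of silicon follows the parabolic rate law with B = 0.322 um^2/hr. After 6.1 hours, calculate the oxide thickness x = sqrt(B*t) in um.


Step 1: Compute B*t = 0.322 * 6.1 = 1.9642
Step 2: x = sqrt(1.9642)
x = 1.401 um


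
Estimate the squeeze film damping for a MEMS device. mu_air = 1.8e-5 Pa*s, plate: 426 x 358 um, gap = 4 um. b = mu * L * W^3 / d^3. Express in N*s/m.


Step 1: Convert to SI.
L = 426e-6 m, W = 358e-6 m, d = 4e-6 m
Step 2: W^3 = (358e-6)^3 = 4.59e-11 m^3
Step 3: d^3 = (4e-6)^3 = 6.40e-17 m^3
Step 4: b = 1.8e-5 * 426e-6 * 4.59e-11 / 6.40e-17
b = 5.50e-03 N*s/m


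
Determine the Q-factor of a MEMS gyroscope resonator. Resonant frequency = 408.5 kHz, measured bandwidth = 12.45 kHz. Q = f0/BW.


Step 1: Q = f0 / bandwidth
Step 2: Q = 408.5 / 12.45
Q = 32.8


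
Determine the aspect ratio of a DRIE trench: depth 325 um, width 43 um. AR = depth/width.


Step 1: AR = depth / width
Step 2: AR = 325 / 43
AR = 7.6


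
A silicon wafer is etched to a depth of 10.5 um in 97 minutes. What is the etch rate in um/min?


Step 1: Etch rate = depth / time
Step 2: rate = 10.5 / 97
rate = 0.108 um/min


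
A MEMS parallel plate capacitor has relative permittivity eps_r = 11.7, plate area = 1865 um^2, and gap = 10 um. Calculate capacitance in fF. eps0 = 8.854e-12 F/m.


Step 1: Convert area to m^2: A = 1865e-12 m^2
Step 2: Convert gap to m: d = 10e-6 m
Step 3: C = eps0 * eps_r * A / d
C = 8.854e-12 * 11.7 * 1865e-12 / 10e-6
Step 4: Convert to fF (multiply by 1e15).
C = 19.32 fF


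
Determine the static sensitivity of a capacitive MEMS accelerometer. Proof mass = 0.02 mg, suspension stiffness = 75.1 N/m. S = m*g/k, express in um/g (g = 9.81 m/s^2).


Step 1: Convert mass: m = 0.02 mg = 2.00e-08 kg
Step 2: S = m * g / k = 2.00e-08 * 9.81 / 75.1
Step 3: S = 2.61e-09 m/g
Step 4: Convert to um/g: S = 0.003 um/g


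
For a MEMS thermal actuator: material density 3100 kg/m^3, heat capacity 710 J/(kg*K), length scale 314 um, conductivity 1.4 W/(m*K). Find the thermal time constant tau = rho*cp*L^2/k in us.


Step 1: Convert L to m: L = 314e-6 m
Step 2: L^2 = (314e-6)^2 = 9.8596e-08 m^2
Step 3: tau = 3100 * 710 * 9.8596e-08 / 1.4 = 1.5500699714e-01 s
Step 4: Convert to microseconds (multiply by 1e6).
tau = 155006.997 us


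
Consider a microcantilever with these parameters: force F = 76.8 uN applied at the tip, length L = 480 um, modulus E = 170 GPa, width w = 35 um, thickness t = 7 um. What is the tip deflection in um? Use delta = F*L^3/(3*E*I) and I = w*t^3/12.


Step 1: Calculate the second moment of area.
I = w * t^3 / 12 = 35 * 7^3 / 12 = 1000.4167 um^4
Step 2: Convert E to consistent units (1 GPa = 1000 uN/um^2).
E = 170 GPa = 170000 uN/um^2
Step 3: Calculate tip deflection.
delta = F * L^3 / (3 * E * I)
delta = 76.8 * 480^3 / (3 * 170000 * 1000.4167)
delta = 16.6469 um


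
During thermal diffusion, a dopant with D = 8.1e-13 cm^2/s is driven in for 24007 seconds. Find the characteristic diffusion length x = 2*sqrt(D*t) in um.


Step 1: Compute D*t = 8.1e-13 * 24007 = 1.944567e-08 cm^2
Step 2: sqrt(D*t) = 1.39448e-04 cm
Step 3: x = 2 * 1.39448e-04 cm = 2.78896e-04 cm
Step 4: Convert to um (1 cm = 1e4 um): x = 2.789 um


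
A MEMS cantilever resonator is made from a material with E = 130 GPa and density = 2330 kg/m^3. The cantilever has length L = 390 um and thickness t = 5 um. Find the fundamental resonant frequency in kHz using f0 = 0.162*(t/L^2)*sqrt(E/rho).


Step 1: Convert units to SI.
t_SI = 5e-6 m, L_SI = 390e-6 m
Step 2: Calculate sqrt(E/rho).
sqrt(130e9 / 2330) = 7469.54 m/s
Step 3: Compute f0.
f0 = 0.162 * 5e-6 / (390e-6)^2 * 7469.54 = 39778.6 Hz = 39.78 kHz


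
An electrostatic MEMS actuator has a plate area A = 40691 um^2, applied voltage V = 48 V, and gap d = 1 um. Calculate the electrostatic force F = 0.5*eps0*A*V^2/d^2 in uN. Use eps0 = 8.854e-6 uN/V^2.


Step 1: Identify parameters.
eps0 = 8.854e-6 uN/V^2, A = 40691 um^2, V = 48 V, d = 1 um
Step 2: Compute V^2 = 48^2 = 2304
Step 3: Compute d^2 = 1^2 = 1
Step 4: F = 0.5 * 8.854e-6 * 40691 * 2304 / 1
F = 415.04 uN


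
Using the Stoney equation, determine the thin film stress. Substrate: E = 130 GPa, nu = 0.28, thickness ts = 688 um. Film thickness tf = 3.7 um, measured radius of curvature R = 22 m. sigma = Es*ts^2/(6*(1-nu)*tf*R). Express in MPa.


Step 1: Compute numerator: Es * ts^2 = 130 * 688^2 = 61534720 (GPa*um^2)
Step 2: Compute denominator (R in um): 6*(1-nu)*tf*R = 6*0.72*3.7*22e6 = 351648000.0 (um^2)
Step 3: sigma (GPa) = 61534720 / 351648000.0 = 1.7499e-01 GPa
Step 4: Convert to MPa (x1000): sigma = 175.0 MPa


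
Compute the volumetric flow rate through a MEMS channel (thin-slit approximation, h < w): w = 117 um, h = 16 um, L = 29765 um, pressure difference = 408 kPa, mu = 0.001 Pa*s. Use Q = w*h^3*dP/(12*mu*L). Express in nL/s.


Step 1: Convert all dimensions to SI (meters).
w = 117e-6 m, h = 16e-6 m, L = 29765e-6 m, dP = 408e3 Pa
Step 2: Q = w * h^3 * dP / (12 * mu * L)
Q = 117e-6 * (16e-6)^3 * 408e3 / (12 * 0.001 * 29765e-6) = 5.4741771e-10 m^3/s
Step 3: Convert Q from m^3/s to nL/s (1 m^3 = 1e12 nL, so multiply by 1e12).
Q = 547.418 nL/s


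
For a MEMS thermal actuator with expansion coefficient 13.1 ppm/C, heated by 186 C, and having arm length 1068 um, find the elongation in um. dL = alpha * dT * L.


Step 1: Convert CTE: alpha = 13.1 ppm/C = 13.1e-6 /C
Step 2: dL = 13.1e-6 * 186 * 1068
dL = 2.6023 um


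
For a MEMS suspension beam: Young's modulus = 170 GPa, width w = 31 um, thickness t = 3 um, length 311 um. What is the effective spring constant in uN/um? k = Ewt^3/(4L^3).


Step 1: Convert E to consistent units (1 GPa = 1000 uN/um^2).
E = 170 GPa = 170000 uN/um^2
Step 2: Compute t^3 = 3^3 = 27
Step 3: Compute L^3 = 311^3 = 30080231
Step 4: k = 170000 * 31 * 27 / (4 * 30080231)
k = 1.1826 uN/um


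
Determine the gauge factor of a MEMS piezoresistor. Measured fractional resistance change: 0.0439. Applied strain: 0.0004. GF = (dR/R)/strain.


Step 1: Identify values.
dR/R = 0.0439, strain = 0.0004
Step 2: GF = (dR/R) / strain = 0.0439 / 0.0004
GF = 109.8


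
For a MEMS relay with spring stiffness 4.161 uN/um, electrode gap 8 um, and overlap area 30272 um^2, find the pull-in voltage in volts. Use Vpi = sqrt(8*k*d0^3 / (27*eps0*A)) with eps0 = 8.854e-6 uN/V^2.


Step 1: Compute numerator: 8 * k * d0^3 = 8 * 4.161 * 8^3 = 17043.456
Step 2: Compute denominator: 27 * eps0 * A = 27 * 8.854e-6 * 30272 = 7.236764
Step 3: Vpi = sqrt(17043.456 / 7.236764)
Vpi = 48.53 V


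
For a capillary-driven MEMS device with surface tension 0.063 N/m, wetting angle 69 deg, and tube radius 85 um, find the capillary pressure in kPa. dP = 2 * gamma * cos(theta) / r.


Step 1: cos(69 deg) = 0.3584
Step 2: Convert r to m: r = 85e-6 m
Step 3: dP = 2 * 0.063 * 0.3584 / 85e-6 = 531.3 Pa
Step 4: Convert Pa to kPa (divide by 1000).
dP = 0.53 kPa


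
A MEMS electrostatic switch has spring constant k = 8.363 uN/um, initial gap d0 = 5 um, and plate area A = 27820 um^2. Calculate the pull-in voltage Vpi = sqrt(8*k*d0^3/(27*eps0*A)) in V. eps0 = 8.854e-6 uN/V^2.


Step 1: Compute numerator: 8 * k * d0^3 = 8 * 8.363 * 5^3 = 8363.0
Step 2: Compute denominator: 27 * eps0 * A = 27 * 8.854e-6 * 27820 = 6.650594
Step 3: Vpi = sqrt(8363.0 / 6.650594)
Vpi = 35.46 V


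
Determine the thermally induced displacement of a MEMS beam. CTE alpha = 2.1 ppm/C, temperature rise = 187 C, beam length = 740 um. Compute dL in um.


Step 1: Convert CTE: alpha = 2.1 ppm/C = 2.1e-6 /C
Step 2: dL = 2.1e-6 * 187 * 740
dL = 0.2906 um


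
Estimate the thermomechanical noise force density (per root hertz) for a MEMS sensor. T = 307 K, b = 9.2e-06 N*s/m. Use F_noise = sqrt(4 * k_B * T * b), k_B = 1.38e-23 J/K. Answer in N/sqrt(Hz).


Step 1: Compute 4 * k_B * T * b
= 4 * 1.38e-23 * 307 * 9.2e-06
= 1.5591e-25 N^2/Hz
Step 2: F_noise = sqrt(1.5591e-25)
F_noise = 3.95e-13 N/sqrt(Hz)


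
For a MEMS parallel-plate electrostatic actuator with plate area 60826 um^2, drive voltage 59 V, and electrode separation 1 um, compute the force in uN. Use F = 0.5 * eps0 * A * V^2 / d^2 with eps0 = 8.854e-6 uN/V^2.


Step 1: Identify parameters.
eps0 = 8.854e-6 uN/V^2, A = 60826 um^2, V = 59 V, d = 1 um
Step 2: Compute V^2 = 59^2 = 3481
Step 3: Compute d^2 = 1^2 = 1
Step 4: F = 0.5 * 8.854e-6 * 60826 * 3481 / 1
F = 937.352 uN


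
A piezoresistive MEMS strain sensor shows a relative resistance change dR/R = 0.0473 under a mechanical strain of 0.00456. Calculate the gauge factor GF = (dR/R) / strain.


Step 1: Identify values.
dR/R = 0.0473, strain = 0.00456
Step 2: GF = (dR/R) / strain = 0.0473 / 0.00456
GF = 10.4


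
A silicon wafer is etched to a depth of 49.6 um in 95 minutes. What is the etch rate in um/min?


Step 1: Etch rate = depth / time
Step 2: rate = 49.6 / 95
rate = 0.522 um/min


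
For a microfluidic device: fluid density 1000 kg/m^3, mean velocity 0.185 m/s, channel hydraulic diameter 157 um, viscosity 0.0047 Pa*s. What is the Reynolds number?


Step 1: Convert Dh to meters: Dh = 157e-6 m
Step 2: Re = rho * v * Dh / mu
Re = 1000 * 0.185 * 157e-6 / 0.0047
Re = 6.18


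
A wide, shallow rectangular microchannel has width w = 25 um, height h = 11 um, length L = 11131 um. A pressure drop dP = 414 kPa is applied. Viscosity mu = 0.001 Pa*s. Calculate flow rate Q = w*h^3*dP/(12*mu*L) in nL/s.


Step 1: Convert all dimensions to SI (meters).
w = 25e-6 m, h = 11e-6 m, L = 11131e-6 m, dP = 414e3 Pa
Step 2: Q = w * h^3 * dP / (12 * mu * L)
Q = 25e-6 * (11e-6)^3 * 414e3 / (12 * 0.001 * 11131e-6) = 1.0313426e-10 m^3/s
Step 3: Convert Q from m^3/s to nL/s (1 m^3 = 1e12 nL, so multiply by 1e12).
Q = 103.134 nL/s


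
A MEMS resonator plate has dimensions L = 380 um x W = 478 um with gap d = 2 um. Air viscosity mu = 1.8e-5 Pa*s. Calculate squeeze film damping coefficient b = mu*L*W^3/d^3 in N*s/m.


Step 1: Convert to SI.
L = 380e-6 m, W = 478e-6 m, d = 2e-6 m
Step 2: W^3 = (478e-6)^3 = 1.09e-10 m^3
Step 3: d^3 = (2e-6)^3 = 8.00e-18 m^3
Step 4: b = 1.8e-5 * 380e-6 * 1.09e-10 / 8.00e-18
b = 9.34e-02 N*s/m


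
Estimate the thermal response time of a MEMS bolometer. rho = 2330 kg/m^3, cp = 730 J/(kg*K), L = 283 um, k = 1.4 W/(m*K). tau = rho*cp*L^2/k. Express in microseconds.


Step 1: Convert L to m: L = 283e-6 m
Step 2: L^2 = (283e-6)^2 = 8.0089e-08 m^2
Step 3: tau = 2330 * 730 * 8.0089e-08 / 1.4 = 9.730241436e-02 s
Step 4: Convert to microseconds (multiply by 1e6).
tau = 97302.414 us


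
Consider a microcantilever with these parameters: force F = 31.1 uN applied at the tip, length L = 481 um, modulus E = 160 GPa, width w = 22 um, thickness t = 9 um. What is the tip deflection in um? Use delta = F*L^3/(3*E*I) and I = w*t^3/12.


Step 1: Calculate the second moment of area.
I = w * t^3 / 12 = 22 * 9^3 / 12 = 1336.5 um^4
Step 2: Convert E to consistent units (1 GPa = 1000 uN/um^2).
E = 160 GPa = 160000 uN/um^2
Step 3: Calculate tip deflection.
delta = F * L^3 / (3 * E * I)
delta = 31.1 * 481^3 / (3 * 160000 * 1336.5)
delta = 5.3949 um


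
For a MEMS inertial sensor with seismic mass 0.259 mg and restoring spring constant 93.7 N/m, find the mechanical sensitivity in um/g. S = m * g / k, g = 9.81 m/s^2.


Step 1: Convert mass: m = 0.259 mg = 2.59e-07 kg
Step 2: S = m * g / k = 2.59e-07 * 9.81 / 93.7
Step 3: S = 2.71e-08 m/g
Step 4: Convert to um/g: S = 0.027 um/g


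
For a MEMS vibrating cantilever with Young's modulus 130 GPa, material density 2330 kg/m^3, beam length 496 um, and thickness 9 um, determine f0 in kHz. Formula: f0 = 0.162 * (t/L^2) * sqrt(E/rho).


Step 1: Convert units to SI.
t_SI = 9e-6 m, L_SI = 496e-6 m
Step 2: Calculate sqrt(E/rho).
sqrt(130e9 / 2330) = 7469.54 m/s
Step 3: Compute f0.
f0 = 0.162 * 9e-6 / (496e-6)^2 * 7469.54 = 44267.8 Hz = 44.27 kHz


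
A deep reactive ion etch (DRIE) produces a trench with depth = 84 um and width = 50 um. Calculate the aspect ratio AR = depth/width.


Step 1: AR = depth / width
Step 2: AR = 84 / 50
AR = 1.7


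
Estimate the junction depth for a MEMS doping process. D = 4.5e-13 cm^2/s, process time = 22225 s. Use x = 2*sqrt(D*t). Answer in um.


Step 1: Compute D*t = 4.5e-13 * 22225 = 1.000125e-08 cm^2
Step 2: sqrt(D*t) = 1e-04 cm
Step 3: x = 2 * 1e-04 cm = 2e-04 cm
Step 4: Convert to um (1 cm = 1e4 um): x = 2.0 um


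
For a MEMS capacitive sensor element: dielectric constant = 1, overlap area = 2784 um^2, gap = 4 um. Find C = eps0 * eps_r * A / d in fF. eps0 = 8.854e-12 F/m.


Step 1: Convert area to m^2: A = 2784e-12 m^2
Step 2: Convert gap to m: d = 4e-6 m
Step 3: C = eps0 * eps_r * A / d
C = 8.854e-12 * 1 * 2784e-12 / 4e-6
Step 4: Convert to fF (multiply by 1e15).
C = 6.16 fF


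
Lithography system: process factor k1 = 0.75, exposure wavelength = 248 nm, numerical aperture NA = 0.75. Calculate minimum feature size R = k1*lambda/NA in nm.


Step 1: Identify values: k1 = 0.75, lambda = 248 nm, NA = 0.75
Step 2: R = k1 * lambda / NA
R = 0.75 * 248 / 0.75
R = 248.0 nm


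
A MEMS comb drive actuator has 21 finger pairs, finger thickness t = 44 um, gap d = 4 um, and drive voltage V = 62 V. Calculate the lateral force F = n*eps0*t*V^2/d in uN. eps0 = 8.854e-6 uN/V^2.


Step 1: Parameters: n=21, eps0=8.854e-6 uN/V^2, t=44 um, V=62 V, d=4 um
Step 2: V^2 = 3844
Step 3: F = 21 * 8.854e-6 * 44 * 3844 / 4
F = 7.862 uN


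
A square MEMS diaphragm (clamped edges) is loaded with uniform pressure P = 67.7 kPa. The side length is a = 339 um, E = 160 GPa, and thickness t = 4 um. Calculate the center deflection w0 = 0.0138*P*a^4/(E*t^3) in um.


Step 1: Convert pressure to compatible units (E is in GPa, so P in GPa).
P = 67.7 kPa = 67.7e-6 GPa
Step 2: Compute numerator: 0.0138 * P * a^4.
a^4 = 339^4 = 13206836241
numerator = 0.0138 * 67.7e-6 * 13206836241 = 1.233862e+04
Step 3: Compute denominator: E * t^3 = 160 * 4^3 = 10240
Step 4: w0 = numerator / denominator = 1.233862e+04 / 10240 = 1.2049 um


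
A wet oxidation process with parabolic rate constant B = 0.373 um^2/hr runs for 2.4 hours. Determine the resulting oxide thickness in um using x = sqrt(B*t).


Step 1: Compute B*t = 0.373 * 2.4 = 0.8952
Step 2: x = sqrt(0.8952)
x = 0.946 um


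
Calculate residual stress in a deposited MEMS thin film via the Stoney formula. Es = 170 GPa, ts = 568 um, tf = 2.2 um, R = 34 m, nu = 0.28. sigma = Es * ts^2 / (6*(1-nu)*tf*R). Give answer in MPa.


Step 1: Compute numerator: Es * ts^2 = 170 * 568^2 = 54846080 (GPa*um^2)
Step 2: Compute denominator (R in um): 6*(1-nu)*tf*R = 6*0.72*2.2*34e6 = 323136000.0 (um^2)
Step 3: sigma (GPa) = 54846080 / 323136000.0 = 1.69731e-01 GPa
Step 4: Convert to MPa (x1000): sigma = 169.7 MPa


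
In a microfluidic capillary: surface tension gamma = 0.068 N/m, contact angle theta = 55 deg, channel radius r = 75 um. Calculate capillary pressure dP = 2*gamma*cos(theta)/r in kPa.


Step 1: cos(55 deg) = 0.5736
Step 2: Convert r to m: r = 75e-6 m
Step 3: dP = 2 * 0.068 * 0.5736 / 75e-6 = 1040.1 Pa
Step 4: Convert Pa to kPa (divide by 1000).
dP = 1.04 kPa


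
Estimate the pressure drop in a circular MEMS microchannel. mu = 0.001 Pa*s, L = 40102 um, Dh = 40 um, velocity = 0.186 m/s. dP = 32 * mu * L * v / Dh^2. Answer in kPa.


Step 1: Convert to SI: L = 40102e-6 m, Dh = 40e-6 m
Step 2: dP = 32 * 0.001 * 40102e-6 * 0.186 / (40e-6)^2
Step 3: dP = 149179.44 Pa
Step 4: Convert to kPa: dP = 149.18 kPa


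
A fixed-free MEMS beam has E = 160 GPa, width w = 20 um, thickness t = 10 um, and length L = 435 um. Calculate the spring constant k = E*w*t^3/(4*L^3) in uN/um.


Step 1: Convert E to consistent units (1 GPa = 1000 uN/um^2).
E = 160 GPa = 160000 uN/um^2
Step 2: Compute t^3 = 10^3 = 1000
Step 3: Compute L^3 = 435^3 = 82312875
Step 4: k = 160000 * 20 * 1000 / (4 * 82312875)
k = 9.719 uN/um


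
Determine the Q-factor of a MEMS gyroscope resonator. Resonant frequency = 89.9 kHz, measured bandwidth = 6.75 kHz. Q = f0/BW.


Step 1: Q = f0 / bandwidth
Step 2: Q = 89.9 / 6.75
Q = 13.3


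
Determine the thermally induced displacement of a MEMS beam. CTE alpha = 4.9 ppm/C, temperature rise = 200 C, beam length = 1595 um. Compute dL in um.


Step 1: Convert CTE: alpha = 4.9 ppm/C = 4.9e-6 /C
Step 2: dL = 4.9e-6 * 200 * 1595
dL = 1.5631 um


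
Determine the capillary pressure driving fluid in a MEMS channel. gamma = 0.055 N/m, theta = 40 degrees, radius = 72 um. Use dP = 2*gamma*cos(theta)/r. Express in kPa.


Step 1: cos(40 deg) = 0.766
Step 2: Convert r to m: r = 72e-6 m
Step 3: dP = 2 * 0.055 * 0.766 / 72e-6 = 1170.3 Pa
Step 4: Convert Pa to kPa (divide by 1000).
dP = 1.17 kPa


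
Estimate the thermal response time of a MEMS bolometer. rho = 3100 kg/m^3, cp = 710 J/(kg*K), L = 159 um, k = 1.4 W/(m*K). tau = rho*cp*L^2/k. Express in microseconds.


Step 1: Convert L to m: L = 159e-6 m
Step 2: L^2 = (159e-6)^2 = 2.5281e-08 m^2
Step 3: tau = 3100 * 710 * 2.5281e-08 / 1.4 = 3.974534357e-02 s
Step 4: Convert to microseconds (multiply by 1e6).
tau = 39745.344 us


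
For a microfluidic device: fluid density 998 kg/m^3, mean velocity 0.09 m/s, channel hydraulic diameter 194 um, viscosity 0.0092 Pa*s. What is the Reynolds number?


Step 1: Convert Dh to meters: Dh = 194e-6 m
Step 2: Re = rho * v * Dh / mu
Re = 998 * 0.09 * 194e-6 / 0.0092
Re = 1.894


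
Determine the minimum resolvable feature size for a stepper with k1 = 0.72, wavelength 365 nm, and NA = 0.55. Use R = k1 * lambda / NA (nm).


Step 1: Identify values: k1 = 0.72, lambda = 365 nm, NA = 0.55
Step 2: R = k1 * lambda / NA
R = 0.72 * 365 / 0.55
R = 477.8 nm


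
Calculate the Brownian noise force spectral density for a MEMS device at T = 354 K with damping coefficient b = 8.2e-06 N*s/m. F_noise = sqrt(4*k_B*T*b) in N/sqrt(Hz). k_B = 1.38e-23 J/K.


Step 1: Compute 4 * k_B * T * b
= 4 * 1.38e-23 * 354 * 8.2e-06
= 1.6023e-25 N^2/Hz
Step 2: F_noise = sqrt(1.6023e-25)
F_noise = 4.00e-13 N/sqrt(Hz)
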